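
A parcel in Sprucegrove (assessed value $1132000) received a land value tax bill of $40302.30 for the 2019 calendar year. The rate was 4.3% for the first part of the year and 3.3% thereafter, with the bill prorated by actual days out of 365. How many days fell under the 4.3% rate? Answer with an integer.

Let d = days at the first rate; then 365 − d days at the second rate.
$1132000 × [4.3%·d + 3.3%·(365−d)] / 365 = $40302.30
Solving gives d = 95, so the new rate took effect on 6 April 2019.

95 days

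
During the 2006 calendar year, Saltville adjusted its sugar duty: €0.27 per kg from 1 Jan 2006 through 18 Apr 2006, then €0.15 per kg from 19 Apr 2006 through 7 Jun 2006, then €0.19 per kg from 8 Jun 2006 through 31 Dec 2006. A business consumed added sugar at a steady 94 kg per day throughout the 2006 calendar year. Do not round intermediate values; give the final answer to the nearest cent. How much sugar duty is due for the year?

€7,143.06

1 Jan – 18 Apr 2006: 108 days × 94 kg/day = 10,152 kg at €0.27/kg → €2,741.04
19 Apr – 7 Jun 2006: 50 days × 94 kg/day = 4,700 kg at €0.15/kg → €705.00
8 Jun – 31 Dec 2006: 207 days × 94 kg/day = 19,458 kg at €0.19/kg → €3,697.02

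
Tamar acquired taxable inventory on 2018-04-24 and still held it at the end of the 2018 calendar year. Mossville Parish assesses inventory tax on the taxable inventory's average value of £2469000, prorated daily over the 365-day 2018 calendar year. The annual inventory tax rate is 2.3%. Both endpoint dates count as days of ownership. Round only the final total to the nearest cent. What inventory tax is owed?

Days held (2018-04-24 to 2018-12-31): 252 out of 365
Tax = £2469000 × 2.3% × 252/365 = £39206.3671

£39206.37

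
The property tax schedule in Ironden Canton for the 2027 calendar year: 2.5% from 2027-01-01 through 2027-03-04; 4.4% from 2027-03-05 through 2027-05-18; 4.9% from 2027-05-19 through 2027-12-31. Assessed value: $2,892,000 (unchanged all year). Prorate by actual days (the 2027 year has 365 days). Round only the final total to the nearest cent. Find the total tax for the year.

2027-01-01 to 2027-03-04: 63 days at 2.5% → $2,892,000 × 2.5% × 63/365 = $12,479.1781
2027-03-05 to 2027-05-18: 75 days at 4.4% → $2,892,000 × 4.4% × 75/365 = $26,146.8493
2027-05-19 to 2027-12-31: 227 days at 4.9% → $2,892,000 × 4.9% × 227/365 = $88,130.7288
Total = $126,756.7562

$126,756.76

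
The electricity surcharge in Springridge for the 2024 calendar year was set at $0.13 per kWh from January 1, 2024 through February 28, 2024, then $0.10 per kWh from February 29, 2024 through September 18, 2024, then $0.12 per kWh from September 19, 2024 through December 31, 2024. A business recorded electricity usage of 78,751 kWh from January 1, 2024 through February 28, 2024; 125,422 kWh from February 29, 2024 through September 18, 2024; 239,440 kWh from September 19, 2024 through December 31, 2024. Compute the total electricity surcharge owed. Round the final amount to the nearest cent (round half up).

January 1 – February 28, 2024: 78,751 kWh at $0.13/kWh → $10237.63
February 29 – September 18, 2024: 125,422 kWh at $0.10/kWh → $12542.20
September 19 – December 31, 2024: 239,440 kWh at $0.12/kWh → $28732.80

$51512.63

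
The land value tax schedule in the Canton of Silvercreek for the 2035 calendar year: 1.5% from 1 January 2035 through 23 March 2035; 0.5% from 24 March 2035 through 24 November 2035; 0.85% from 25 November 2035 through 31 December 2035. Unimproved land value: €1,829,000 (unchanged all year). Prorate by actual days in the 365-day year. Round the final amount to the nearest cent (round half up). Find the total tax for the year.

€13,902.91

1 January – 23 March 2035: 82 days at 1.5% → €1,829,000 × 1.5% × 82/365 = €6,163.4795
24 March – 24 November 2035: 246 days at 0.5% → €1,829,000 × 0.5% × 246/365 = €6,163.4795
25 November – 31 December 2035: 37 days at 0.85% → €1,829,000 × 0.85% × 37/365 = €1,575.9466
Total = €13,902.9055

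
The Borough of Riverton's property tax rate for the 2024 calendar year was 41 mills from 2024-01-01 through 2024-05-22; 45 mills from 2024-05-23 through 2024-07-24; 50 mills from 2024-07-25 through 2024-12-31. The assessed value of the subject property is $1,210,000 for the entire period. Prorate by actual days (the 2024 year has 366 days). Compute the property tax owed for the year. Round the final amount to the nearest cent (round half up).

$55,203.77

2024-01-01 to 2024-05-22: 143 days at 41 mills → $1,210,000 × 4.1% × 143/366 = $19,383.1421
2024-05-23 to 2024-07-24: 63 days at 45 mills → $1,210,000 × 4.5% × 63/366 = $9,372.5410
2024-07-25 to 2024-12-31: 160 days at 50 mills → $1,210,000 × 5% × 160/366 = $26,448.0874
Total = $55,203.7705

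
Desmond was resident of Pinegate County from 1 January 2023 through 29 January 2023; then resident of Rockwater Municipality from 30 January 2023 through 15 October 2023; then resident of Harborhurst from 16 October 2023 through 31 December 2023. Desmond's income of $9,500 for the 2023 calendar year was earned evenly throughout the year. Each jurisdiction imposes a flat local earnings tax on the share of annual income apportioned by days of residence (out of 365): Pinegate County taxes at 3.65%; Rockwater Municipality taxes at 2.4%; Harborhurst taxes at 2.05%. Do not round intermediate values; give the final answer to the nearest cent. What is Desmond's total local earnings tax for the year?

$230.42

Pinegate County, 1 January – 29 January 2023: 29 days → $9,500 × 3.65% × 29/365 = $27.5500
Rockwater Municipality, 30 January – 15 October 2023: 259 days → $9,500 × 2.4% × 259/365 = $161.7863
Harborhurst, 16 October – 31 December 2023: 77 days → $9,500 × 2.05% × 77/365 = $41.0842
Total = $230.4205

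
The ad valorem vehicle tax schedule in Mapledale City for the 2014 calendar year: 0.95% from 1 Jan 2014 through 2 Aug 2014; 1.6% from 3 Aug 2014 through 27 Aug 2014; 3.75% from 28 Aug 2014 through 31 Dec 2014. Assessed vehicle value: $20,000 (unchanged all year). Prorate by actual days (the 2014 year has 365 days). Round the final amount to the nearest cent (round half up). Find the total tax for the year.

$392.22

1 Jan – 2 Aug 2014: 214 days at 0.95% → $20,000 × 0.95% × 214/365 = $111.3973
3 Aug – 27 Aug 2014: 25 days at 1.6% → $20,000 × 1.6% × 25/365 = $21.9178
28 Aug – 31 Dec 2014: 126 days at 3.75% → $20,000 × 3.75% × 126/365 = $258.9041
Total = $392.2192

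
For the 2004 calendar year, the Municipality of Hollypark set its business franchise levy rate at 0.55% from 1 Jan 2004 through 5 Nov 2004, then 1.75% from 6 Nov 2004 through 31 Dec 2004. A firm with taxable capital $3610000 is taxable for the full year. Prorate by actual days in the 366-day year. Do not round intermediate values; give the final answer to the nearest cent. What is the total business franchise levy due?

1 Jan – 5 Nov 2004: 310 days at 0.55% → $3610000 × 0.55% × 310/366 = $16817.0765
6 Nov – 31 Dec 2004: 56 days at 1.75% → $3610000 × 1.75% × 56/366 = $9666.1202
Total = $26483.1967

$26483.20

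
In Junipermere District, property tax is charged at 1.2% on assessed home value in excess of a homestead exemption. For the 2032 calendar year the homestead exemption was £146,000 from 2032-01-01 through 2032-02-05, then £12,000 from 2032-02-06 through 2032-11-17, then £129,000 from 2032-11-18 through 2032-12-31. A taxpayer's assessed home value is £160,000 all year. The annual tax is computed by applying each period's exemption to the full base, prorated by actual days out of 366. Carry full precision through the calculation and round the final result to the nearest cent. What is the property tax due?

2032-01-01 to 2032-02-05: 36 days, exemption £146,000 → (£160,000 − £146,000) × 1.2% × 36/366 = £16.5246
2032-02-06 to 2032-11-17: 286 days, exemption £12,000 → (£160,000 − £12,000) × 1.2% × 286/366 = £1,387.8033
2032-11-18 to 2032-12-31: 44 days, exemption £129,000 → (£160,000 − £129,000) × 1.2% × 44/366 = £44.7213
Total = £1,449.0492

£1,449.05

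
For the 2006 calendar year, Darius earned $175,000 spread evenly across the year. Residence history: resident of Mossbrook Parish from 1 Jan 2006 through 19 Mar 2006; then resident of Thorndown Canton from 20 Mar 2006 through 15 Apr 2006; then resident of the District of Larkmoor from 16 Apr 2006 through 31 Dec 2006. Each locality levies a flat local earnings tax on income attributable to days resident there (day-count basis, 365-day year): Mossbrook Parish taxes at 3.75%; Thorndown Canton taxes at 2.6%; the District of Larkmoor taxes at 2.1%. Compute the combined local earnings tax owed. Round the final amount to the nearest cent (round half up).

Mossbrook Parish, 1 Jan – 19 Mar 2006: 78 days → $175,000 × 3.75% × 78/365 = $1,402.3973
Thorndown Canton, 20 Mar – 15 Apr 2006: 27 days → $175,000 × 2.6% × 27/365 = $336.5753
The District of Larkmoor, 16 Apr – 31 Dec 2006: 260 days → $175,000 × 2.1% × 260/365 = $2,617.8082
Total = $4,356.7808

$4,356.78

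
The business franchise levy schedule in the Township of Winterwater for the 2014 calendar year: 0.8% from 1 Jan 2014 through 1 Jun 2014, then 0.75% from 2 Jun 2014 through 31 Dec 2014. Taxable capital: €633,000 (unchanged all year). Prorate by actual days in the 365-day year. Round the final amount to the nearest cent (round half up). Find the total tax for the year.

1 Jan – 1 Jun 2014: 152 days at 0.8% → €633,000 × 0.8% × 152/365 = €2,108.8438
2 Jun – 31 Dec 2014: 213 days at 0.75% → €633,000 × 0.75% × 213/365 = €2,770.4589
Total = €4,879.3027

€4,879.30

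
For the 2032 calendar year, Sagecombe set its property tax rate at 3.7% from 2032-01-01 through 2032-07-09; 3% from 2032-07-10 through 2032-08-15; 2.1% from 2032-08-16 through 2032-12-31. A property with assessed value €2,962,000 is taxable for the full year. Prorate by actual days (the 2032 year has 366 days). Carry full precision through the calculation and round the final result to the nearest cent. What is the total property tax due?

2032-01-01 to 2032-07-09: 191 days at 3.7% → €2,962,000 × 3.7% × 191/366 = €57,192.4973
2032-07-10 to 2032-08-15: 37 days at 3% → €2,962,000 × 3% × 37/366 = €8,983.1148
2032-08-16 to 2032-12-31: 138 days at 2.1% → €2,962,000 × 2.1% × 138/366 = €23,453.2131
Total = €89,628.8251

€89,628.83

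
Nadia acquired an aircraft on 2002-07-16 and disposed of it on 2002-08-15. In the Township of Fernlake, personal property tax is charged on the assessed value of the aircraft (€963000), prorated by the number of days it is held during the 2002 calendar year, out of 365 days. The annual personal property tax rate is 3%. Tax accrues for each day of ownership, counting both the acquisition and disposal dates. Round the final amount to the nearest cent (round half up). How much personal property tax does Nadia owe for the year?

Days held (2002-07-16 to 2002-08-15): 31 out of 365
Tax = €963000 × 3% × 31/365 = €2453.6712

€2453.67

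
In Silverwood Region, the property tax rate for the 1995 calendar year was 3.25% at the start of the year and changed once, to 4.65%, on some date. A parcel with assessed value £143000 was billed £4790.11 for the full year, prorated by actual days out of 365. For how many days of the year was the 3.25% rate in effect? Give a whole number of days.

Let d = days at the first rate; then 365 − d days at the second rate.
£143000 × [3.25%·d + 4.65%·(365−d)] / 365 = £4790.11
Solving gives d = 339, so the new rate took effect on December 6, 1995.

339 days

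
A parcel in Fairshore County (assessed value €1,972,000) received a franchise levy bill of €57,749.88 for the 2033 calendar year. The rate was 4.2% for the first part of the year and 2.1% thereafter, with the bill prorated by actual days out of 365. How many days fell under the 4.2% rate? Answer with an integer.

144 days

Let d = days at the first rate; then 365 − d days at the second rate.
€1,972,000 × [4.2%·d + 2.1%·(365−d)] / 365 = €57,749.88
Solving gives d = 144, so the new rate took effect on 25 May 2033.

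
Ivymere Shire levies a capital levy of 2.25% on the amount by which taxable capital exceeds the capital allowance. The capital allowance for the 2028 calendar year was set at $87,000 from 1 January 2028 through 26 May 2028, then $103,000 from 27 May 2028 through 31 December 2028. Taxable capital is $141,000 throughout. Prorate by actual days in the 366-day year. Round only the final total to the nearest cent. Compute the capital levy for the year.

1 January – 26 May 2028: 147 days, exemption $87,000 → ($141,000 − $87,000) × 2.25% × 147/366 = $487.9918
27 May – 31 December 2028: 219 days, exemption $103,000 → ($141,000 − $103,000) × 2.25% × 219/366 = $511.5984
Total = $999.5902

$999.59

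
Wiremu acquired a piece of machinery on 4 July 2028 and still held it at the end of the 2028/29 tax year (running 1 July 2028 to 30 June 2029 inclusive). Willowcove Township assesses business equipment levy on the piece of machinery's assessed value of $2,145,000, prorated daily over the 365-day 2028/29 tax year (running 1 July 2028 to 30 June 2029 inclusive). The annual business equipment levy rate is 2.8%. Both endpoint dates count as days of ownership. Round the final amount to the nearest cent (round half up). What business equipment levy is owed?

$59,566.36

Days held (4 July 2028 – 30 June 2029): 362 out of 365
Tax = $2,145,000 × 2.8% × 362/365 = $59,566.3562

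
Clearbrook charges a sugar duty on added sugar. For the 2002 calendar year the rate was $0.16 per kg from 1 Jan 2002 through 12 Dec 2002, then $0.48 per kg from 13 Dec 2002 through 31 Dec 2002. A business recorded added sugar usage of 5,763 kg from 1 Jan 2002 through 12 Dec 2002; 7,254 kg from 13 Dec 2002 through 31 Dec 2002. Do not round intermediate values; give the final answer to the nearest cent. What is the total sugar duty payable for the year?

$4,404.00

1 Jan – 12 Dec 2002: 5,763 kg at $0.16/kg → $922.08
13 Dec – 31 Dec 2002: 7,254 kg at $0.48/kg → $3,481.92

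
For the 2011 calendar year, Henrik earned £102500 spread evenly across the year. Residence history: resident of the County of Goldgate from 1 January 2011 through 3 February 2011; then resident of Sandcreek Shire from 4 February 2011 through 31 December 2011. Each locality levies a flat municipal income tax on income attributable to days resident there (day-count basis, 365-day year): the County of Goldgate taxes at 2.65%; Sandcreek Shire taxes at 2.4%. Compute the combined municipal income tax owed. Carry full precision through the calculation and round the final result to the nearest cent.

The County of Goldgate, 1 January – 3 February 2011: 34 days → £102500 × 2.65% × 34/365 = £253.0205
Sandcreek Shire, 4 February – 31 December 2011: 331 days → £102500 × 2.4% × 331/365 = £2230.8493
Total = £2483.8699

£2483.87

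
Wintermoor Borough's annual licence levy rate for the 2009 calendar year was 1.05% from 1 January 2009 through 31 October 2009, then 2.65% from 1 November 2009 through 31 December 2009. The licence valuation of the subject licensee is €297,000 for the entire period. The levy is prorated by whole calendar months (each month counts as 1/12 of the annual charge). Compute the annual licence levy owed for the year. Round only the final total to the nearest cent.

1 January – 31 October 2009: 10 months at 1.05% → €297,000 × 1.05% × 10/12 = €2,598.7500
1 November – 31 December 2009: 2 months at 2.65% → €297,000 × 2.65% × 2/12 = €1,311.7500
Total = €3,910.5000

€3,910.50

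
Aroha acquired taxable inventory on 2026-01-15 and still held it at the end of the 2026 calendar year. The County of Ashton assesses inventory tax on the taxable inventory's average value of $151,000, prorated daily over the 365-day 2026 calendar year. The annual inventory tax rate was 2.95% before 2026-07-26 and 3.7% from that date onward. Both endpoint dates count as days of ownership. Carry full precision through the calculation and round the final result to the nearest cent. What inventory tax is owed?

2026-01-15 to 2026-07-25: 192 days at 2.95% → $151,000 × 2.95% × 192/365 = $2,343.1890
2026-07-26 to 2026-12-31: 159 days at 3.7% → $151,000 × 3.7% × 159/365 = $2,433.7890
Total = $4,776.9781

$4,776.98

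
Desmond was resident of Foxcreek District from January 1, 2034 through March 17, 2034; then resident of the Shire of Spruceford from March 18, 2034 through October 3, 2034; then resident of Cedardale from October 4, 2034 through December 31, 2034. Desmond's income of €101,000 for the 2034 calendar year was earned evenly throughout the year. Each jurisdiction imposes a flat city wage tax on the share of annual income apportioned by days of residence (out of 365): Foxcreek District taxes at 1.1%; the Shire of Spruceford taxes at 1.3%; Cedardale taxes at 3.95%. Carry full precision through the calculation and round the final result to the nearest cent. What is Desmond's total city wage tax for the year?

€1,923.57

Foxcreek District, January 1 – March 17, 2034: 76 days → €101,000 × 1.1% × 76/365 = €231.3315
The Shire of Spruceford, March 18 – October 3, 2034: 200 days → €101,000 × 1.3% × 200/365 = €719.4521
Cedardale, October 4 – December 31, 2034: 89 days → €101,000 × 3.95% × 89/365 = €972.7822
Total = €1,923.5658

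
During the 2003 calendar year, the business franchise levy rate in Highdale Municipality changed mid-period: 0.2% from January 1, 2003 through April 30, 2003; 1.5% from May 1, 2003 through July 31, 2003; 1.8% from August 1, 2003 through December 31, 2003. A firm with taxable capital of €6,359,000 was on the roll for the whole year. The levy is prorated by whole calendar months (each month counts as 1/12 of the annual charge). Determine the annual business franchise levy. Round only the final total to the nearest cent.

January 1 – April 30, 2003: 4 months at 0.2% → €6,359,000 × 0.2% × 4/12 = €4,239.3333
May 1 – July 31, 2003: 3 months at 1.5% → €6,359,000 × 1.5% × 3/12 = €23,846.2500
August 1 – December 31, 2003: 5 months at 1.8% → €6,359,000 × 1.8% × 5/12 = €47,692.5000
Total = €75,778.0833

€75,778.08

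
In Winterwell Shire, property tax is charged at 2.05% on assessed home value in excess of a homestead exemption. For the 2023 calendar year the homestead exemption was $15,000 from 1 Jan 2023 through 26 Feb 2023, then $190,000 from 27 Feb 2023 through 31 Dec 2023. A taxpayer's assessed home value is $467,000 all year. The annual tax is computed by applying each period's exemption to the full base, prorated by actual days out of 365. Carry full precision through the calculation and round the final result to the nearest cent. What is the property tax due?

$6,238.74

1 Jan – 26 Feb 2023: 57 days, exemption $15,000 → ($467,000 − $15,000) × 2.05% × 57/365 = $1,447.0192
27 Feb – 31 Dec 2023: 308 days, exemption $190,000 → ($467,000 − $190,000) × 2.05% × 308/365 = $4,791.7205
Total = $6,238.7397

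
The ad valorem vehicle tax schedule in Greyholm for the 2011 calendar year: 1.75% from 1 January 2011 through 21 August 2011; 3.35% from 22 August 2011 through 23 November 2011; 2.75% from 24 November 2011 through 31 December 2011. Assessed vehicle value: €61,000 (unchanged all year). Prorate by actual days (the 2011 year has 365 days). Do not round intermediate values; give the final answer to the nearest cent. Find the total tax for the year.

€1,382.36

1 January – 21 August 2011: 233 days at 1.75% → €61,000 × 1.75% × 233/365 = €681.4452
22 August – 23 November 2011: 94 days at 3.35% → €61,000 × 3.35% × 94/365 = €526.2712
24 November – 31 December 2011: 38 days at 2.75% → €61,000 × 2.75% × 38/365 = €174.6438
Total = €1,382.3603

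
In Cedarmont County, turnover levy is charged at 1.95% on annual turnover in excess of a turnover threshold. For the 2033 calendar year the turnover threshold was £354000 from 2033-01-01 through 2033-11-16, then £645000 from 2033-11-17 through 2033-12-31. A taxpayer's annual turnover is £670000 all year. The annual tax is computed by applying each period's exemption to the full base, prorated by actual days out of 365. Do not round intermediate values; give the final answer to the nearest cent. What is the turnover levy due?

£5462.40

2033-01-01 to 2033-11-16: 320 days, exemption £354000 → (£670000 − £354000) × 1.95% × 320/365 = £5402.3014
2033-11-17 to 2033-12-31: 45 days, exemption £645000 → (£670000 − £645000) × 1.95% × 45/365 = £60.1027
Total = £5462.4041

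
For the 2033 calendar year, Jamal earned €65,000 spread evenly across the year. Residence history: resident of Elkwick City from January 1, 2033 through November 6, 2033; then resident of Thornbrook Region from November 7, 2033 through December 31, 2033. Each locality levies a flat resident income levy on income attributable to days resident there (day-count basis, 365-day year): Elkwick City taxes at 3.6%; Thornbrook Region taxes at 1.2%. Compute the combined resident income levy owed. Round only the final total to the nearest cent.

Elkwick City, January 1 – November 6, 2033: 310 days → €65,000 × 3.6% × 310/365 = €1,987.3973
Thornbrook Region, November 7 – December 31, 2033: 55 days → €65,000 × 1.2% × 55/365 = €117.5342
Total = €2,104.9315

€2,104.93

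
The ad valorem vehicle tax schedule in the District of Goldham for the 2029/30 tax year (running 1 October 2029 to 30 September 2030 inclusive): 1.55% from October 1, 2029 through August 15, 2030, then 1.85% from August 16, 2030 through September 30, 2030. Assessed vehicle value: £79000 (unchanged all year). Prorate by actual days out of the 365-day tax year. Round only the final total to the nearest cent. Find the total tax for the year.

£1254.37

October 1, 2029 – August 15, 2030: 319 days at 1.55% → £79000 × 1.55% × 319/365 = £1070.1795
August 16 – September 30, 2030: 46 days at 1.85% → £79000 × 1.85% × 46/365 = £184.1890
Total = £1254.3685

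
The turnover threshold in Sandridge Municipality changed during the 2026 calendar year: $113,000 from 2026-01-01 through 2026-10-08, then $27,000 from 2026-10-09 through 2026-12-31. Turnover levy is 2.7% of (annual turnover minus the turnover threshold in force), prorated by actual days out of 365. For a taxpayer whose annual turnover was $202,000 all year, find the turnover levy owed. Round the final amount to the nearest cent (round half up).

$2,937.38

2026-01-01 to 2026-10-08: 281 days, exemption $113,000 → ($202,000 − $113,000) × 2.7% × 281/365 = $1,849.9808
2026-10-09 to 2026-12-31: 84 days, exemption $27,000 → ($202,000 − $27,000) × 2.7% × 84/365 = $1,087.3973
Total = $2,937.3781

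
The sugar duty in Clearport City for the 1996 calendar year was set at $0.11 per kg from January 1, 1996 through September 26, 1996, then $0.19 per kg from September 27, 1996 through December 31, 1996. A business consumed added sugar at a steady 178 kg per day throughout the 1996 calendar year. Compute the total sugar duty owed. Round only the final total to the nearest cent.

$8533.32

January 1 – September 26, 1996: 270 days × 178 kg/day = 48,060 kg at $0.11/kg → $5286.60
September 27 – December 31, 1996: 96 days × 178 kg/day = 17,088 kg at $0.19/kg → $3246.72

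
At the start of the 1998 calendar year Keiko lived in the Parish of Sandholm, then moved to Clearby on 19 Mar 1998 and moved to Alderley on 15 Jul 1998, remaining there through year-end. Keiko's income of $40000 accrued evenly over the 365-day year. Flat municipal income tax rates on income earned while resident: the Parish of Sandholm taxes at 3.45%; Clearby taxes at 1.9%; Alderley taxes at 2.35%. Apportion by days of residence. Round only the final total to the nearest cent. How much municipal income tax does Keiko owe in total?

$974.63

The Parish of Sandholm, 1 Jan – 18 Mar 1998: 77 days → $40000 × 3.45% × 77/365 = $291.1233
Clearby, 19 Mar – 14 Jul 1998: 118 days → $40000 × 1.9% × 118/365 = $245.6986
Alderley, 15 Jul – 31 Dec 1998: 170 days → $40000 × 2.35% × 170/365 = $437.8082
Total = $974.6301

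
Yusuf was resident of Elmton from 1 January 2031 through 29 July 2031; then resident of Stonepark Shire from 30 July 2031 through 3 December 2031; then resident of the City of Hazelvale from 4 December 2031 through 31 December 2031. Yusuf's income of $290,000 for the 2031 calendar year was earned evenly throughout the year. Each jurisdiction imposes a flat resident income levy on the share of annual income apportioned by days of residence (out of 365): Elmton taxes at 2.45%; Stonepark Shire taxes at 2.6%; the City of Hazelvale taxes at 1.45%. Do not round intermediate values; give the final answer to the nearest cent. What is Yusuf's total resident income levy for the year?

$7,033.89

Elmton, 1 January – 29 July 2031: 210 days → $290,000 × 2.45% × 210/365 = $4,087.8082
Stonepark Shire, 30 July – 3 December 2031: 127 days → $290,000 × 2.6% × 127/365 = $2,623.5068
The City of Hazelvale, 4 December – 31 December 2031: 28 days → $290,000 × 1.45% × 28/365 = $322.5753
Total = $7,033.8904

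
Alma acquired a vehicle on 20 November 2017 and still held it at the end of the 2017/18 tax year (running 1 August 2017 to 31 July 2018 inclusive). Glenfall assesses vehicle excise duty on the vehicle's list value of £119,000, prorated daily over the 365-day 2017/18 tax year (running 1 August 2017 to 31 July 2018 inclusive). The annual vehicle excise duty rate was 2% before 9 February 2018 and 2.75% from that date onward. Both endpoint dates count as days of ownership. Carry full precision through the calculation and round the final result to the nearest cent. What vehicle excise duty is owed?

£2,079.24

20 November 2017 – 8 February 2018: 81 days at 2% → £119,000 × 2% × 81/365 = £528.1644
9 February – 31 July 2018: 173 days at 2.75% → £119,000 × 2.75% × 173/365 = £1,551.0753
Total = £2,079.2397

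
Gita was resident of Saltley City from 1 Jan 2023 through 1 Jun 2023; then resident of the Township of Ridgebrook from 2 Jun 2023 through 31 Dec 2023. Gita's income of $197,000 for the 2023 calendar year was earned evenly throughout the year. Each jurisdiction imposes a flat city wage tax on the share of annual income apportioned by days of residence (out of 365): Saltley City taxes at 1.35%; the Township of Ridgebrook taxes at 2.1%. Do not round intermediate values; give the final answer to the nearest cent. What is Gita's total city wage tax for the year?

$3,521.71

Saltley City, 1 Jan – 1 Jun 2023: 152 days → $197,000 × 1.35% × 152/365 = $1,107.5178
The Township of Ridgebrook, 2 Jun – 31 Dec 2023: 213 days → $197,000 × 2.1% × 213/365 = $2,414.1945
Total = $3,521.7123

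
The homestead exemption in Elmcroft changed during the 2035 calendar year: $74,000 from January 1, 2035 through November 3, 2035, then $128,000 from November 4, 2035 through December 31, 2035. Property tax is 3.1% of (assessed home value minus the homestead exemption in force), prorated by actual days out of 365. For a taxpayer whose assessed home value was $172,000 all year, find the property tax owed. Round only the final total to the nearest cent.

$2,771.99

January 1 – November 3, 2035: 307 days, exemption $74,000 → ($172,000 − $74,000) × 3.1% × 307/365 = $2,555.2493
November 4 – December 31, 2035: 58 days, exemption $128,000 → ($172,000 − $128,000) × 3.1% × 58/365 = $216.7452
Total = $2,771.9945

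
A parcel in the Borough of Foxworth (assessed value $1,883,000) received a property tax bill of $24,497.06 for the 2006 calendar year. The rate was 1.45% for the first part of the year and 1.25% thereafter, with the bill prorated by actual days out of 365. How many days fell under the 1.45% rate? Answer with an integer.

93 days

Let d = days at the first rate; then 365 − d days at the second rate.
$1,883,000 × [1.45%·d + 1.25%·(365−d)] / 365 = $24,497.06
Solving gives d = 93, so the new rate took effect on 4 April 2006.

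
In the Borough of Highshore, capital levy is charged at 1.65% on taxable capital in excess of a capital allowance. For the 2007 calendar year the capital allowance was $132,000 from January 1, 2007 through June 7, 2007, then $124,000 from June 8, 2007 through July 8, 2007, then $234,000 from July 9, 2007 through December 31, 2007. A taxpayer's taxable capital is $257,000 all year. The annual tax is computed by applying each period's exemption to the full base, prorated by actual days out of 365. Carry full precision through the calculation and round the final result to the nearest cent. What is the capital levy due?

January 1 – June 7, 2007: 158 days, exemption $132,000 → ($257,000 − $132,000) × 1.65% × 158/365 = $892.8082
June 8 – July 8, 2007: 31 days, exemption $124,000 → ($257,000 − $124,000) × 1.65% × 31/365 = $186.3822
July 9 – December 31, 2007: 176 days, exemption $234,000 → ($257,000 − $234,000) × 1.65% × 176/365 = $182.9918
Total = $1,262.1822

$1,262.18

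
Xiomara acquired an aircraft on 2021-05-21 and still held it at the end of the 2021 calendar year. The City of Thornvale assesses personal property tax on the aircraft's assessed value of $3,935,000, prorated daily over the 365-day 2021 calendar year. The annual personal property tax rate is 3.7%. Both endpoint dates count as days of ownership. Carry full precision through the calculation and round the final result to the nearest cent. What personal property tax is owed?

Days held (2021-05-21 to 2021-12-31): 225 out of 365
Tax = $3,935,000 × 3.7% × 225/365 = $89,750.3425

$89,750.34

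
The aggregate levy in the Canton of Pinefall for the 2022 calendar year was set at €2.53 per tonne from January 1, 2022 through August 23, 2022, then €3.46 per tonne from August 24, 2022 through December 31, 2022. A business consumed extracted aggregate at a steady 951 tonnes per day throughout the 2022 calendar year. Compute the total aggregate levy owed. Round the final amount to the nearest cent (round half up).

€993176.85

January 1 – August 23, 2022: 235 days × 951 tonnes/day = 223,485 tonnes at €2.53/tonne → €565417.05
August 24 – December 31, 2022: 130 days × 951 tonnes/day = 123,630 tonnes at €3.46/tonne → €427759.80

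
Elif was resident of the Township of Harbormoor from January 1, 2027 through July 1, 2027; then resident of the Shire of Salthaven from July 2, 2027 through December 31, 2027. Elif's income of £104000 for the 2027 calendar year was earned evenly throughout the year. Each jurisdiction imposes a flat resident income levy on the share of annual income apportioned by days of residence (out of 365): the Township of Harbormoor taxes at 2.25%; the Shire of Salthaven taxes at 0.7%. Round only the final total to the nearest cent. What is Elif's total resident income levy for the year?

The Township of Harbormoor, January 1 – July 1, 2027: 182 days → £104000 × 2.25% × 182/365 = £1166.7945
The Shire of Salthaven, July 2 – December 31, 2027: 183 days → £104000 × 0.7% × 183/365 = £364.9973
Total = £1531.7918

£1531.79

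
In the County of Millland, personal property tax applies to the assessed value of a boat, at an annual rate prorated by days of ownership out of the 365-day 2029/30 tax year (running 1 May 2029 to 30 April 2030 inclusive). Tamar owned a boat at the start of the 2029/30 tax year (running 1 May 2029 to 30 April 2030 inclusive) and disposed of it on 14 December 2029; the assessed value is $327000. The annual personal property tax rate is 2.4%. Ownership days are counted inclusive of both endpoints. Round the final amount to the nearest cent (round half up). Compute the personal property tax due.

Days held (1 May – 14 December 2029): 228 out of 365
Tax = $327000 × 2.4% × 228/365 = $4902.3123

$4902.31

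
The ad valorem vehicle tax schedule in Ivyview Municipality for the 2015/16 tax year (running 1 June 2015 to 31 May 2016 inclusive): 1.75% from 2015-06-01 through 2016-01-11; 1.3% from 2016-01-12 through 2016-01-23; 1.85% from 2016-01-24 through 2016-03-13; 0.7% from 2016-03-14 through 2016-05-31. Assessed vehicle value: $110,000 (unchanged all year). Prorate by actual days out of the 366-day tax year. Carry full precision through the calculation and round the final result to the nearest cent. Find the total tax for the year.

$1,674.49

2015-06-01 to 2016-01-11: 225 days at 1.75% → $110,000 × 1.75% × 225/366 = $1,183.4016
2016-01-12 to 2016-01-23: 12 days at 1.3% → $110,000 × 1.3% × 12/366 = $46.8852
2016-01-24 to 2016-03-13: 50 days at 1.85% → $110,000 × 1.85% × 50/366 = $278.0055
2016-03-14 to 2016-05-31: 79 days at 0.7% → $110,000 × 0.7% × 79/366 = $166.2022
Total = $1,674.4945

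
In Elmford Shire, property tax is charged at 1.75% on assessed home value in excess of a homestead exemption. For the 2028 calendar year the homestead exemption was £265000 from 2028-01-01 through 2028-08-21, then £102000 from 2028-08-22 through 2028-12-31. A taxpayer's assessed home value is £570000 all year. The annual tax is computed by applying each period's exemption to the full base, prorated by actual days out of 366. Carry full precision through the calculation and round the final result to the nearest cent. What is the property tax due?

2028-01-01 to 2028-08-21: 234 days, exemption £265000 → (£570000 − £265000) × 1.75% × 234/366 = £3412.5000
2028-08-22 to 2028-12-31: 132 days, exemption £102000 → (£570000 − £102000) × 1.75% × 132/366 = £2953.7705
Total = £6366.2705

£6366.27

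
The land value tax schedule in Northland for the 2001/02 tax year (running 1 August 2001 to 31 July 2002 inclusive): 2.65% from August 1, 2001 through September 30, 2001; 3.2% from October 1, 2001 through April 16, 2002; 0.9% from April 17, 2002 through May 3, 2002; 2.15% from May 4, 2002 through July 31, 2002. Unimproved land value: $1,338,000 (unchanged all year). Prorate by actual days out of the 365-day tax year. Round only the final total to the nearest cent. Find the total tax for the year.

$36,727.18

August 1 – September 30, 2001: 61 days at 2.65% → $1,338,000 × 2.65% × 61/365 = $5,925.6904
October 1, 2001 – April 16, 2002: 198 days at 3.2% → $1,338,000 × 3.2% × 198/365 = $23,226.2137
April 17 – May 3, 2002: 17 days at 0.9% → $1,338,000 × 0.9% × 17/365 = $560.8603
May 4 – July 31, 2002: 89 days at 2.15% → $1,338,000 × 2.15% × 89/365 = $7,014.4192
Total = $36,727.1836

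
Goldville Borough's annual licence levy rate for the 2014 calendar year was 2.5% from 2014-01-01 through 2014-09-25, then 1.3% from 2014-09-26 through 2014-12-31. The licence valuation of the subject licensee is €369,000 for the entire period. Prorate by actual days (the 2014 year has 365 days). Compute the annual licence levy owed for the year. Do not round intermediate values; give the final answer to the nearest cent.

€8,048.24

2014-01-01 to 2014-09-25: 268 days at 2.5% → €369,000 × 2.5% × 268/365 = €6,773.4247
2014-09-26 to 2014-12-31: 97 days at 1.3% → €369,000 × 1.3% × 97/365 = €1,274.8192
Total = €8,048.2438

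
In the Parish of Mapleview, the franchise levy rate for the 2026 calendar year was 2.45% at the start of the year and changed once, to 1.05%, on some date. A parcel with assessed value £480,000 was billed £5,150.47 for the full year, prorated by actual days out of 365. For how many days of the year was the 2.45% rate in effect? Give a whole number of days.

6 days

Let d = days at the first rate; then 365 − d days at the second rate.
£480,000 × [2.45%·d + 1.05%·(365−d)] / 365 = £5,150.47
Solving gives d = 6, so the new rate took effect on 7 Jan 2026.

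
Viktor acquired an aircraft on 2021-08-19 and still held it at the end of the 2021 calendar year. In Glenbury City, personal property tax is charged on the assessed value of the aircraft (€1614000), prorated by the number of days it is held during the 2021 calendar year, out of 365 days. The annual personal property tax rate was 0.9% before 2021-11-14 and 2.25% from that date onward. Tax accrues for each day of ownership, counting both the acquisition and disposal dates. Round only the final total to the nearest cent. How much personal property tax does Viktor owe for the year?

2021-08-19 to 2021-11-13: 87 days at 0.9% → €1614000 × 0.9% × 87/365 = €3462.3616
2021-11-14 to 2021-12-31: 48 days at 2.25% → €1614000 × 2.25% × 48/365 = €4775.6712
Total = €8238.0329

€8238.03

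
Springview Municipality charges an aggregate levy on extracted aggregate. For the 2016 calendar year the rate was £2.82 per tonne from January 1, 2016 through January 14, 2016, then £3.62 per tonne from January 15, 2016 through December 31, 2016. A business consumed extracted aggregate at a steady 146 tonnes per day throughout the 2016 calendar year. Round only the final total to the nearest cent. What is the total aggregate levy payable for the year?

January 1 – January 14, 2016: 14 days × 146 tonnes/day = 2,044 tonnes at £2.82/tonne → £5,764.08
January 15 – December 31, 2016: 352 days × 146 tonnes/day = 51,392 tonnes at £3.62/tonne → £186,039.04

£191,803.12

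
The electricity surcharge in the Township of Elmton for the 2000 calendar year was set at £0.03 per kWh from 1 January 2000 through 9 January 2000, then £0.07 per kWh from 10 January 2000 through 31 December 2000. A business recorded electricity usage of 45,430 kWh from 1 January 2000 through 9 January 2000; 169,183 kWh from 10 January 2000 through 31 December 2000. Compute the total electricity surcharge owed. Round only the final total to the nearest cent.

£13,205.71

1 January – 9 January 2000: 45,430 kWh at £0.03/kWh → £1,362.90
10 January – 31 December 2000: 169,183 kWh at £0.07/kWh → £11,842.81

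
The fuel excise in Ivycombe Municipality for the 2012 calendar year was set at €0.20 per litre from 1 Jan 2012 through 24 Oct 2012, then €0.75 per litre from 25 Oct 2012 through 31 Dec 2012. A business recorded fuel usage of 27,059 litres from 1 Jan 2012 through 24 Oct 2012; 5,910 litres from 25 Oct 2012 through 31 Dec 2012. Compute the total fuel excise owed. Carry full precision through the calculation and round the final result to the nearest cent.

1 Jan – 24 Oct 2012: 27,059 litres at €0.20/litre → €5411.80
25 Oct – 31 Dec 2012: 5,910 litres at €0.75/litre → €4432.50

€9844.30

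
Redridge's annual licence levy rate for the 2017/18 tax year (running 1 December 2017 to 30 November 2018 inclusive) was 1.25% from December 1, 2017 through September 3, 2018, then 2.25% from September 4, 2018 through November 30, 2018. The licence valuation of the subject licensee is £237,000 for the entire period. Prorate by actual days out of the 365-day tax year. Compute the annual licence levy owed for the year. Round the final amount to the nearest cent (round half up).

December 1, 2017 – September 3, 2018: 277 days at 1.25% → £237,000 × 1.25% × 277/365 = £2,248.2534
September 4 – November 30, 2018: 88 days at 2.25% → £237,000 × 2.25% × 88/365 = £1,285.6438
Total = £3,533.8973

£3,533.90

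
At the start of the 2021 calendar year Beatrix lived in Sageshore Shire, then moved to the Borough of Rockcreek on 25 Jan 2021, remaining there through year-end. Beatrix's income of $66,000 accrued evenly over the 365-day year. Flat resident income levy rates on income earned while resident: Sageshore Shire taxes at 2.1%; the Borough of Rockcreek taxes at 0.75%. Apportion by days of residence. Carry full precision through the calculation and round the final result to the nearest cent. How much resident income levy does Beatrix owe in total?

$553.59

Sageshore Shire, 1 Jan – 24 Jan 2021: 24 days → $66,000 × 2.1% × 24/365 = $91.1342
The Borough of Rockcreek, 25 Jan – 31 Dec 2021: 341 days → $66,000 × 0.75% × 341/365 = $462.4521
Total = $553.5863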